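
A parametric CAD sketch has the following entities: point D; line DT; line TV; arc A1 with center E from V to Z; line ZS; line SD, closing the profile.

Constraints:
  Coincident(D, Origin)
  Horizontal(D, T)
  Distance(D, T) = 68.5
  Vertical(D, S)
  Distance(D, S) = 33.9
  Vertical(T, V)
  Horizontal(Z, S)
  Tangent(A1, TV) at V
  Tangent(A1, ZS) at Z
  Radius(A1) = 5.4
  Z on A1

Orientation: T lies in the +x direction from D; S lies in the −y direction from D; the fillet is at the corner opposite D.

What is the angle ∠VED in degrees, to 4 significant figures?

155.7°

D is at the origin; DT is horizontal with |DT| = 68.5 and T on the +x side, so T = (68.50, 0.000). D and S share the same x with |DS| = 33.9 and S on the −y side, so S = (0.000, -33.90). The virtual corner opposite D is at (68.50, -33.90). Since A1 is tangent to TV there, EV ⟂ TV and A1 meets ZS tangentially, so EZ is at right angles to ZS, with radius 5.4, so the center E sits 5.4 in from both sides at E = (63.10, -28.50). That places the tangent points at V = (68.50, -28.50) on TV and Z = (63.10, -33.90) on ZS. Then cos ∠VED = EV·ED / (|EV||ED|), giving 155.7°.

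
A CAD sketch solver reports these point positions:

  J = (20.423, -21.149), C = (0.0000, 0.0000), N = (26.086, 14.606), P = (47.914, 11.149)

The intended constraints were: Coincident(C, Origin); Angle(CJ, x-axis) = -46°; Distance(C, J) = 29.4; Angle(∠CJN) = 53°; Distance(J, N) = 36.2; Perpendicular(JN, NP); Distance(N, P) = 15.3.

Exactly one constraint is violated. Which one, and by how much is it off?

Distance(N, P) = 15.3 — off by 6.80.

C = (0.00, 0.00) ✓; CJ at -46.00° ✓; |CJ| = 29.40 ✓; ∠CJN = 53.00° ✓; |JN| = 36.20 ✓; ∠(JN, NP) = 90.00° ✓; |NP| = 22.10 ✗.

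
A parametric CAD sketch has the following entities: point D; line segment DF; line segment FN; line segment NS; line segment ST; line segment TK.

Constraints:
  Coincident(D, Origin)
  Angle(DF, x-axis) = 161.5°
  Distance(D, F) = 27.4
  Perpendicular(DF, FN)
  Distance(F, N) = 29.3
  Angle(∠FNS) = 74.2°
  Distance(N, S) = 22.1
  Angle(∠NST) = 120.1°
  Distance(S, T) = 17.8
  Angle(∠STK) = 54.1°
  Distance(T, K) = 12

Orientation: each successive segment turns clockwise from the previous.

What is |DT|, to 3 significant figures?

6.28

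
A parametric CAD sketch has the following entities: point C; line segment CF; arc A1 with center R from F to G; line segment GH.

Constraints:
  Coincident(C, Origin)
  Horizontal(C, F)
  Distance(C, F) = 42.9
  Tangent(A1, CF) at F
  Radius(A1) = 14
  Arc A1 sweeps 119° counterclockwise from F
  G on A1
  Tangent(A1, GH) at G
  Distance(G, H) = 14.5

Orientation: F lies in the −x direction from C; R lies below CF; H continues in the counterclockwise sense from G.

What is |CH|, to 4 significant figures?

58.61

On A1, F sits at bearing 90° from R; a 119° counterclockwise sweep puts G at bearing 209°, so G = R + 14.0·(cos 209°, sin 209°) = (-55.14, -20.79). Since A1 is tangent to GH there, RG ⟂ GH, so GH runs along (−sin 209°, cos 209°); with |GH| = 14.5, H = (-48.11, -33.47). Then |CH| = |H − C| = 58.61.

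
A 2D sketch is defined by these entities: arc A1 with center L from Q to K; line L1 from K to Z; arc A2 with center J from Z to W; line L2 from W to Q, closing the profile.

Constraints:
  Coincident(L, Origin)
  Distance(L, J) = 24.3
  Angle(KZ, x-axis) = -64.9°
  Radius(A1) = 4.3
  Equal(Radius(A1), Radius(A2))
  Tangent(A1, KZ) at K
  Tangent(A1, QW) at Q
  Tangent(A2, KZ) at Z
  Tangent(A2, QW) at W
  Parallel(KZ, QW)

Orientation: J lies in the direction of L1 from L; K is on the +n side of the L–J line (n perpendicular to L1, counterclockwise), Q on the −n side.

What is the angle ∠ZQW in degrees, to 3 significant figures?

19.5°

The slot axis is L1's direction at -64.9°, so u = (cos -64.9°, sin -64.9°) = (0.424, -0.906) and n = (−sin -64.9°, cos -64.9°) = (0.906, 0.424). L is at the origin and J lies 24.3 along u from L, so J = 24.3·u = (10.3, -22.0). Tangency of A1 to both parallel lines with radius 4.3 puts K and Q at L ± 4.3·n: K = (3.89, 1.82), Q = (-3.89, -1.82). Equal radii place Z and W the same way about J: Z = J + 4.3·n = (14.2, -20.2), W = J − 4.3·n = (6.41, -23.8). Then cos ∠ZQW = QZ·QW / (|QZ||QW|), giving 19.5°.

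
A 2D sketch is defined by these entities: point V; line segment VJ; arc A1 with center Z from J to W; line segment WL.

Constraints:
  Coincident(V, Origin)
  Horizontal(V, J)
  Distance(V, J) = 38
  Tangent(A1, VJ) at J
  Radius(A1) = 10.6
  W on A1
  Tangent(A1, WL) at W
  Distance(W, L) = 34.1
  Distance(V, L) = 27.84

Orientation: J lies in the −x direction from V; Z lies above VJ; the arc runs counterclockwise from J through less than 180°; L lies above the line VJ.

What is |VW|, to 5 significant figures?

30.685

Checks: |ZW| = 10.60 ✓; ∠(ZW, WL) = 90.00° ✓; |WL| = 34.10 ✓; |VL| = 27.84 ✓.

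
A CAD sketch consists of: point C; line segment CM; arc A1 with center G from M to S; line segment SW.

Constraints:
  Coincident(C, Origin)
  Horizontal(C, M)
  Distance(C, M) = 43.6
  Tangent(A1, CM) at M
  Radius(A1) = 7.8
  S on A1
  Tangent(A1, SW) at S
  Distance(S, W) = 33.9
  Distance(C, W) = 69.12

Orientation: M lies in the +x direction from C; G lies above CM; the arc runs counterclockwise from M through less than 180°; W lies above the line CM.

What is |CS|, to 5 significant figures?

51.750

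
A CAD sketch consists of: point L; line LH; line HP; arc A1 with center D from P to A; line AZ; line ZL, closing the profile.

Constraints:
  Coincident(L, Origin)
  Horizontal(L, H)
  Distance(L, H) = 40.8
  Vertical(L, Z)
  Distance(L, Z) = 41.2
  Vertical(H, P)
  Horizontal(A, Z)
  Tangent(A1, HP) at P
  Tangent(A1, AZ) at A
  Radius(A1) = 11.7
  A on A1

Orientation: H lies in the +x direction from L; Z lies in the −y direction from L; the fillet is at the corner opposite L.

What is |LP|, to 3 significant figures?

50.3

L is at the origin; L and H share the same y with |LH| = 40.8 and H on the +x side, so H = (40.8, 0.00). L and Z share the same x with |LZ| = 41.2 and Z on the −y side, so Z = (0.00, -41.2). The virtual corner opposite L is at (40.8, -41.2). Since A1 is tangent to HP there, DP ⟂ HP and the tangent condition forces DA to be normal to AZ, with radius 11.7, so the center D sits 11.7 in from both sides at D = (29.1, -29.5). That places the tangent points at P = (40.8, -29.5) on HP and A = (29.1, -41.2) on AZ. Then |LP| = |P − L| = 50.3.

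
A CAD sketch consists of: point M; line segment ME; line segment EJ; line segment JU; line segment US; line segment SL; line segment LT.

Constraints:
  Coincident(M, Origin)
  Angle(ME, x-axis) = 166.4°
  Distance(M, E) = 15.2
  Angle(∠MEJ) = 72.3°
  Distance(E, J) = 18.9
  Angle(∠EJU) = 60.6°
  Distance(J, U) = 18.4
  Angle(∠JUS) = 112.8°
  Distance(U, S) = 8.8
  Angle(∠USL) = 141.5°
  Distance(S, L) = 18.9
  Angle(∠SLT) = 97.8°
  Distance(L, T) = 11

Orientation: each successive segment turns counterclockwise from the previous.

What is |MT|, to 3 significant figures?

23.9

∠USL = 141.5° gives SL at 139° from the x-axis; with |SL| = 18.9, L = (-14.0, 15.9). ∠SLT = 97.8° gives LT at -139° from the x-axis; with |LT| = 11.0, T = (-22.3, 8.60). Then |MT| = |T − M| = 23.9.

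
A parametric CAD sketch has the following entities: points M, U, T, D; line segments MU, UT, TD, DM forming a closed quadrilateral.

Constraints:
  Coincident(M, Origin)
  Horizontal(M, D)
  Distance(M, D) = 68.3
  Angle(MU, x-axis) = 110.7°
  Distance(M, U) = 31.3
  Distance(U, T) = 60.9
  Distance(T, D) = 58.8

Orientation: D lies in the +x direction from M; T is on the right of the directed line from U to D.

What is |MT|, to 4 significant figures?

29.85

M is at the origin; MD is horizontal with |MD| = 68.3 and D in +x, so D = (68.3, 0). MU runs at 110.7° with |MU| = 31.3, so U = (-11.06, 29.28). T is determined by |UT| = 60.9 and |TD| = 58.8 together: it lies at the intersection of circle(U, 60.9) and circle(D, 58.8). With |UD| = 84.59, the foot of the radical line on UD is 43.78 from U and the perpendicular offset is √(60.9² − 43.78²) = 42.33. Taking the right-of-UD solution: T = (15.36, -25.59).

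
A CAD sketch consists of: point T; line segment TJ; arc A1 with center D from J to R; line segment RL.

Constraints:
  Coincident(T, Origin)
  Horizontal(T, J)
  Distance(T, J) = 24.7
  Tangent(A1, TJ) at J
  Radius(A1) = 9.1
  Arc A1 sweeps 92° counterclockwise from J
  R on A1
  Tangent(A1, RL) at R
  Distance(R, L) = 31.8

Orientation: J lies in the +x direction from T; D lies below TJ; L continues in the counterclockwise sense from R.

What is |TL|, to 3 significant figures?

44.5

T is at the origin; TJ is horizontal with |TJ| = 24.7 and J on the +x side, so J = (24.7, 0.00). A1 meets TJ tangentially, so DJ is at right angles to TJ, so D = J + (0, -9.1) = (24.7, -9.10). On A1, J sits at bearing 90° from D; a 92° counterclockwise sweep puts R at bearing 182°, so R = D + 9.1·(cos 182°, sin 182°) = (15.6, -9.42). A1 meets RL tangentially, so DR is at right angles to RL, so RL runs along (−sin 182°, cos 182°); with |RL| = 31.8, L = (16.7, -41.2). Then |TL| = |L − T| = 44.5.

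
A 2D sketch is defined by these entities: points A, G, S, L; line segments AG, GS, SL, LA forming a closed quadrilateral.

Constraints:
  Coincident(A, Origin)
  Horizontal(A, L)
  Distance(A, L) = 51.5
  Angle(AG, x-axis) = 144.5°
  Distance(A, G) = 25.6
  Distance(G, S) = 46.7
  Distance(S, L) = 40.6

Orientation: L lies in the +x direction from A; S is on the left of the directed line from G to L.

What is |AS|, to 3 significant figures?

37.7

A is at the origin; AL is horizontal with |AL| = 51.5 and L in +x, so L = (51.5, 0). AG runs at 144.5° with |AG| = 25.6, so G = (-20.8, 14.9). S is determined by |GS| = 46.7 and |SL| = 40.6 together: it lies at the intersection of circle(G, 46.7) and circle(L, 40.6). With |GL| = 73.9, the foot of the radical line on GL is 40.5 from G and the perpendicular offset is √(46.7² − 40.5²) = 23.2. Taking the left-of-GL solution: S = (23.5, 29.4).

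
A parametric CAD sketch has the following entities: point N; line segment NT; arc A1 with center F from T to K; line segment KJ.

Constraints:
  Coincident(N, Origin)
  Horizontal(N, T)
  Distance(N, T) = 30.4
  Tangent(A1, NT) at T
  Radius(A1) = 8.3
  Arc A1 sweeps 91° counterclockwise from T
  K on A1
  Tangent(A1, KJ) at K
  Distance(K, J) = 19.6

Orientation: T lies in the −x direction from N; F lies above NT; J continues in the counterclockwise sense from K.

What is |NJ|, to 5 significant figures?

35.917

On A1, T sits at bearing -90° from F; a 91° counterclockwise sweep puts K at bearing 1°, so K = F + 8.3·(cos 1°, sin 1°) = (-22.101, 8.4449). A1 meets KJ tangentially, so FK is at right angles to KJ, so KJ runs along (−sin 1°, cos 1°); with |KJ| = 19.6, J = (-22.443, 28.042). Then |NJ| = |J − N| = 35.917.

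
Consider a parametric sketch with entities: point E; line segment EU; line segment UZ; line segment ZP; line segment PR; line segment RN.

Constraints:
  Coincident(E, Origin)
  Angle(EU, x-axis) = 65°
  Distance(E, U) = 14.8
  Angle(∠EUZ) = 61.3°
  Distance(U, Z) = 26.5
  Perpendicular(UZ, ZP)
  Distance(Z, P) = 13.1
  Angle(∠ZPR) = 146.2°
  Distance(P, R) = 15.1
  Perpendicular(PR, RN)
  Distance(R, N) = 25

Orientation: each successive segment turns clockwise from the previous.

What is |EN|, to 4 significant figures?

9.860

E is at the origin; EU runs at 65.0° with length 14.8, so U = (6.255, 13.41). ∠EUZ = 61.3° gives UZ at -53.70° from the x-axis; with |UZ| = 26.5, Z = (21.94, -7.944). The perpendicularity gives ZP at right angles to UZ, so ZP runs at -143.7°; with |ZP| = 13.1, P = (11.39, -15.70). ∠ZPR = 146.2° gives PR at -177.5° from the x-axis; with |PR| = 15.1, R = (-3.700, -16.36). PR is perpendicular to RN, so RN runs at 92.50°; with |RN| = 25.0, N = (-4.791, 8.618). Then |EN| = |N − E| = 9.860.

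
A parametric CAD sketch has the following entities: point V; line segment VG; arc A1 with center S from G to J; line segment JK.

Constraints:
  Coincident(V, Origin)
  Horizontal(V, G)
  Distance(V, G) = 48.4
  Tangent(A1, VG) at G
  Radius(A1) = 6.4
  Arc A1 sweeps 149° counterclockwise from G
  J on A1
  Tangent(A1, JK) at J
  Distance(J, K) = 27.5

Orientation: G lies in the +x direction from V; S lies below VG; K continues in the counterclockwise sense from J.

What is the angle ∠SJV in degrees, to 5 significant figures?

106.24°

Since A1 is tangent to VG there, SG ⟂ VG, so S = G + (0, -6.4) = (48.400, -6.4000). On A1, G sits at bearing 90° from S; a 149° counterclockwise sweep puts J at bearing 239°, so J = S + 6.4·(cos 239°, sin 239°) = (45.104, -11.886). Then cos ∠SJV = JS·JV / (|JS||JV|), giving 106.24°.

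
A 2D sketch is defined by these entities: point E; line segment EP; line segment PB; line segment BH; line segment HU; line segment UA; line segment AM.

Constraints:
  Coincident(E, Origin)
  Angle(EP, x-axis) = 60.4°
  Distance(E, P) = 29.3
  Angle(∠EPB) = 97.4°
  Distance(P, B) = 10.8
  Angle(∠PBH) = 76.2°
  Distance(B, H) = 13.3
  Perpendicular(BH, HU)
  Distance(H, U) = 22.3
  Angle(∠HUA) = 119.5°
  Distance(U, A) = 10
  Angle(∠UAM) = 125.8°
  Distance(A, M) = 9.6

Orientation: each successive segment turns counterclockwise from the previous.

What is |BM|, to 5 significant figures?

23.576

∠HUA = 119.5° gives UA at 37.300° from the x-axis; with |UA| = 10.0, A = (29.059, 17.026). ∠UAM = 125.8° gives AM at 91.500° from the x-axis; with |AM| = 9.6, M = (28.808, 26.623). Then |BM| = |M − B| = 23.576.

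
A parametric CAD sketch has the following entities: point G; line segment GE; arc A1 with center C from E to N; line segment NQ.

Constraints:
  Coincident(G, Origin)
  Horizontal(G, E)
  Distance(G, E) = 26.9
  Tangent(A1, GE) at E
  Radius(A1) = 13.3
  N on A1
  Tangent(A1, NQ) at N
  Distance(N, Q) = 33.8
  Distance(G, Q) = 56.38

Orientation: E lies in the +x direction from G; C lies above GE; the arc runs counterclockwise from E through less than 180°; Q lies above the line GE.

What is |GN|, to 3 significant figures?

43.3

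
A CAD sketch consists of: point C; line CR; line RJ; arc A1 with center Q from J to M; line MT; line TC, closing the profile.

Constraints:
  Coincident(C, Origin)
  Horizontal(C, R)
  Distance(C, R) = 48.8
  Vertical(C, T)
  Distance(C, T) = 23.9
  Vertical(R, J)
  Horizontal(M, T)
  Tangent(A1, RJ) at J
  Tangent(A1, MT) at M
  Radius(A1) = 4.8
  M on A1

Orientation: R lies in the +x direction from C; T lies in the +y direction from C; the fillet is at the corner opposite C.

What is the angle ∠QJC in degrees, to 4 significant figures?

21.38°

C is at the origin; CR is horizontal with |CR| = 48.8 and R on the +x side, so R = (48.80, 0.000). CT is vertical with |CT| = 23.9 and T on the +y side, so T = (0.000, 23.90). The virtual corner opposite C is at (48.80, 23.90). Since A1 is tangent to RJ there, QJ ⟂ RJ and since A1 is tangent to MT there, QM ⟂ MT, with radius 4.8, so the center Q sits 4.8 in from both sides at Q = (44.00, 19.10). That places the tangent points at J = (48.80, 19.10) on RJ and M = (44.00, 23.90) on MT. Then cos ∠QJC = JQ·JC / (|JQ||JC|), giving 21.38°.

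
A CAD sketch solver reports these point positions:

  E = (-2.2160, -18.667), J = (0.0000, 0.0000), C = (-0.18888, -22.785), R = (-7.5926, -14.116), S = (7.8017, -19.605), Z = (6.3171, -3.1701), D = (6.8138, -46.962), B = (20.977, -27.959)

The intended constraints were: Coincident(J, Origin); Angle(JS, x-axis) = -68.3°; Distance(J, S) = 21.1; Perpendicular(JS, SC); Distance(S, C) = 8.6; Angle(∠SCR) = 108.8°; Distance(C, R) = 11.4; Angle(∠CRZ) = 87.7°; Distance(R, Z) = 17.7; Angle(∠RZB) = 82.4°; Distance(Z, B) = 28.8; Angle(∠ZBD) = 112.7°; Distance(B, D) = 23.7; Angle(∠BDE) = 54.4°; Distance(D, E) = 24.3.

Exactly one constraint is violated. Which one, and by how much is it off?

Distance(D, E) = 24.3 — off by 5.40.

J = (0.00, 0.00) ✓; JS at -68.30° ✓; |JS| = 21.10 ✓; ∠(JS, SC) = 90.00° ✓; |SC| = 8.600 ✓; ∠SCR = 108.8° ✓; |CR| = 11.40 ✓; ∠CRZ = 87.70° ✓; |RZ| = 17.70 ✓; ∠RZB = 82.40° ✓; |ZB| = 28.80 ✓; ∠ZBD = 112.7° ✓; |BD| = 23.70 ✓; ∠BDE = 54.40° ✓; |DE| = 29.70 ✗.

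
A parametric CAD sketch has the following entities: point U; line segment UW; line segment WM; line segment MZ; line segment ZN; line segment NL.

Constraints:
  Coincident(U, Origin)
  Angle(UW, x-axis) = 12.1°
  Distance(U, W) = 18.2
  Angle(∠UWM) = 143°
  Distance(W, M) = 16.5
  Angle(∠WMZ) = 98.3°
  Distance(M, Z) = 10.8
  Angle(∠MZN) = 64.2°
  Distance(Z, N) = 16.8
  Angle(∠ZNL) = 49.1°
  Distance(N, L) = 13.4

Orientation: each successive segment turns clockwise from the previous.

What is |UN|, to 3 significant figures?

17.4

U is at the origin; UW runs at 12.1° with length 18.2, so W = (17.8, 3.82). ∠UWM = 143.0° gives WM at -24.9° from the x-axis; with |WM| = 16.5, M = (32.8, -3.13). ∠WMZ = 98.3° gives MZ at -107° from the x-axis; with |MZ| = 10.8, Z = (29.7, -13.5). ∠MZN = 64.2° gives ZN at 138° from the x-axis; with |ZN| = 16.8, N = (17.3, -2.15). Then |UN| = |N − U| = 17.4.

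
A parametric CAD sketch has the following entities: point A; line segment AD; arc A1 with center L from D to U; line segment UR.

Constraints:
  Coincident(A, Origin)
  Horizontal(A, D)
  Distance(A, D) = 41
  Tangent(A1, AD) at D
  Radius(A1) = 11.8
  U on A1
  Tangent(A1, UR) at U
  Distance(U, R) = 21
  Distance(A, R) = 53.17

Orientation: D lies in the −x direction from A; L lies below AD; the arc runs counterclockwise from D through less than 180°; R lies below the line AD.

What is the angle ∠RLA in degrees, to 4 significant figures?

102.0°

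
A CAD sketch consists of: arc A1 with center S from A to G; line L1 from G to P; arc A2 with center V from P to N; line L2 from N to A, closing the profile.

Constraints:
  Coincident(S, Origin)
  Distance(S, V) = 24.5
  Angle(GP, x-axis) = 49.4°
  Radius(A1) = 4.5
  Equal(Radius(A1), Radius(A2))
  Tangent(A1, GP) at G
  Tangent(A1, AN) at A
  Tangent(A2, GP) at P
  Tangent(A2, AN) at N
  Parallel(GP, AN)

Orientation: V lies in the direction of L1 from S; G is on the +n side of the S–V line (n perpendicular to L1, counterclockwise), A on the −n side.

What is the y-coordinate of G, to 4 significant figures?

2.928

The slot axis is L1's direction at 49.4°, so u = (cos 49.4°, sin 49.4°) = (0.6508, 0.7593) and n = (−sin 49.4°, cos 49.4°) = (-0.7593, 0.6508). S is at the origin and V lies 24.5 along u from S, so V = 24.5·u = (15.94, 18.60). Tangency of A1 to both parallel lines with radius 4.5 puts G and A at S ± 4.5·n: G = (-3.417, 2.928), A = (3.417, -2.928). So G.y = 2.928.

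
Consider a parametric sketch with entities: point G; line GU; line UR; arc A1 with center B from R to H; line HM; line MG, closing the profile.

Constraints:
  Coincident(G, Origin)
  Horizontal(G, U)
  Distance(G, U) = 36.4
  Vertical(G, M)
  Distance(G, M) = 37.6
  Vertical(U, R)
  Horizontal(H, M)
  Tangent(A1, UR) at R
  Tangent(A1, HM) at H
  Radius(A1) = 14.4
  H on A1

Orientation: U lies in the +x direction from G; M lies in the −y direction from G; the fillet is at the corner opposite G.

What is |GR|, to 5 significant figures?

43.165

G is at the origin; G and U share the same y with |GU| = 36.4 and U on the +x side, so U = (36.400, 0.0000). G and M share the same x with |GM| = 37.6 and M on the −y side, so M = (0.0000, -37.600). The virtual corner opposite G is at (36.400, -37.600). Since A1 is tangent to UR there, BR ⟂ UR and since A1 is tangent to HM there, BH ⟂ HM, with radius 14.4, so the center B sits 14.4 in from both sides at B = (22.000, -23.200). That places the tangent points at R = (36.400, -23.200) on UR and H = (22.000, -37.600) on HM. Then |GR| = |R − G| = 43.165.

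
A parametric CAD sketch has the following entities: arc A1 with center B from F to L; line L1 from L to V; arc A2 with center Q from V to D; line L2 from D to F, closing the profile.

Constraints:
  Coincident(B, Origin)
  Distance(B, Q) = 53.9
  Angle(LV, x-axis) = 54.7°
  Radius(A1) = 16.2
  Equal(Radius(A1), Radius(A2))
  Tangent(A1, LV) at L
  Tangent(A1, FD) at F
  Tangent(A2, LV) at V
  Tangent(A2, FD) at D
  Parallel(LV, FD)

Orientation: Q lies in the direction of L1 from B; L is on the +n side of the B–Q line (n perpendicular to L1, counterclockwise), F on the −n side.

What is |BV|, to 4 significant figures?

56.28

The slot axis is L1's direction at 54.7°, so u = (cos 54.7°, sin 54.7°) = (0.5779, 0.8161) and n = (−sin 54.7°, cos 54.7°) = (-0.8161, 0.5779). B is at the origin and Q lies 53.9 along u from B, so Q = 53.9·u = (31.15, 43.99). Tangency of A1 to both parallel lines with radius 16.2 puts L and F at B ± 16.2·n: L = (-13.22, 9.361), F = (13.22, -9.361). Equal radii place V and D the same way about Q: V = Q + 16.2·n = (17.93, 53.35), D = Q − 16.2·n = (44.37, 34.63). Then |BV| = |V − B| = 56.28.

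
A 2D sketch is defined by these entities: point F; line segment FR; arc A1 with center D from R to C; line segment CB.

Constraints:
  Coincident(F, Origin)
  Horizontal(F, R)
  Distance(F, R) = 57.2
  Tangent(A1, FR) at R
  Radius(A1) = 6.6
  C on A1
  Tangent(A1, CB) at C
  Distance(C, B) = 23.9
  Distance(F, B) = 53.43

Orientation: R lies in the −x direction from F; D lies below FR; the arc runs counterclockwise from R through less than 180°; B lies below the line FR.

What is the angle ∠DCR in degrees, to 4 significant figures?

22.93°

F is at the origin; F and R share the same y with |FR| = 57.2 and R on the −x side, so R = (-57.20, 0.000). Tangency of A1 to FR means the radius DR is perpendicular to FR, so D = R + (0, -6.6) = (-57.20, -6.600). Since DC ⟂ CB (tangency), |DB| = √(6.6² + 23.9²) = 24.79 regardless of where C sits on A1. So B lies on both circle(F, 53.43) and circle(D, 24.79); the below-FR intersection is B = (-45.29, -28.35). C is the foot of the tangent from B: C = (-61.94, -11.20).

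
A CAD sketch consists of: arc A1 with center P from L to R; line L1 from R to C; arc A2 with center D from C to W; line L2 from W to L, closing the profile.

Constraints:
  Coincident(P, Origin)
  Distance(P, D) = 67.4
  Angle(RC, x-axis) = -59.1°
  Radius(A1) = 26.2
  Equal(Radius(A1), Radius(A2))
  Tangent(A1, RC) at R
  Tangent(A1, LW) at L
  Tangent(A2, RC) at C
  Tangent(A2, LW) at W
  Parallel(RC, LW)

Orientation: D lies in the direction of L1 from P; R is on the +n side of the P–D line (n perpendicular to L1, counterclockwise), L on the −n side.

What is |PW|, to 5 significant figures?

72.313

The slot axis is L1's direction at -59.1°, so u = (cos -59.1°, sin -59.1°) = (0.51354, -0.85806) and n = (−sin -59.1°, cos -59.1°) = (0.85806, 0.51354). P is at the origin and D lies 67.4 along u from P, so D = 67.4·u = (34.613, -57.834). Tangency of A1 to both parallel lines with radius 26.2 puts R and L at P ± 26.2·n: R = (22.481, 13.455), L = (-22.481, -13.455). Equal radii place C and W the same way about D: C = D + 26.2·n = (57.094, -44.379), W = D − 26.2·n = (12.131, -71.288). Then |PW| = |W − P| = 72.313.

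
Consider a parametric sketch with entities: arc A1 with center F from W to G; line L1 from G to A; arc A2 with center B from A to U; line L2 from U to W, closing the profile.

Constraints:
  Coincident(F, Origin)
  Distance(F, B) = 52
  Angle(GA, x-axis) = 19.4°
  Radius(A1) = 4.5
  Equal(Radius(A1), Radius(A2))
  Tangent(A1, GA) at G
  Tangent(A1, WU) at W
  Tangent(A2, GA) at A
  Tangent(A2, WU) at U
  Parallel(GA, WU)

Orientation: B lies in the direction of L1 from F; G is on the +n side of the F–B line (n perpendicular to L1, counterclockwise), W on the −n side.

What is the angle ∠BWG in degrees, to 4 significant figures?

85.05°

F is at the origin and B lies 52.0 along u from F, so B = 52.0·u = (49.05, 17.27). Tangency of A1 to both parallel lines with radius 4.5 puts G and W at F ± 4.5·n: G = (-1.495, 4.245), W = (1.495, -4.245). Then cos ∠BWG = WB·WG / (|WB||WG|), giving 85.05°.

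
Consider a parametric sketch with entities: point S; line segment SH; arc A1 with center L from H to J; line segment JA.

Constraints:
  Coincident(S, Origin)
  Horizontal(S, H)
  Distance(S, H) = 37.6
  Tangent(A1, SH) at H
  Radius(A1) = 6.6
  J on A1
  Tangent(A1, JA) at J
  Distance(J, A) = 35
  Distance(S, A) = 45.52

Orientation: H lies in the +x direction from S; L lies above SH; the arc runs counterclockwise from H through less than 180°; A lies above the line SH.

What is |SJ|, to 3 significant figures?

44.3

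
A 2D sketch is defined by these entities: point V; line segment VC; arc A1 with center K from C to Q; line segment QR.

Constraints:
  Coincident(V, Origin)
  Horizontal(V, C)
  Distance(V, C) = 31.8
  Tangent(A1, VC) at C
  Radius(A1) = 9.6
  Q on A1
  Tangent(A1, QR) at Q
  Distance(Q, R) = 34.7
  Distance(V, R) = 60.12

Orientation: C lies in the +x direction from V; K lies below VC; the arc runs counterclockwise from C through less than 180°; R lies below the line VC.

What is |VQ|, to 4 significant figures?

27.43

Checks: |KC| = 9.600 ✓; |KQ| = 9.600 ✓; ∠(KQ, QR) = 90.00° ✓; |QR| = 34.70 ✓; |VR| = 60.12 ✓.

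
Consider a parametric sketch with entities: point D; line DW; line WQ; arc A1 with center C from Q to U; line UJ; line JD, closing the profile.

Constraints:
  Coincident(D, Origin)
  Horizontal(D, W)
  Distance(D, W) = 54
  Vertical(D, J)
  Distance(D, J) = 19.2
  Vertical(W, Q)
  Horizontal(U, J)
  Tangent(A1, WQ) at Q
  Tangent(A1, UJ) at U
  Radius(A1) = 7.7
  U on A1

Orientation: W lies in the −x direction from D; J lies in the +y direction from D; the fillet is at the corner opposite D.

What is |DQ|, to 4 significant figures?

55.21

The virtual corner opposite D is at (-54.00, 19.20). The tangent condition forces CQ to be normal to WQ and tangency of A1 to UJ means the radius CU is perpendicular to UJ, with radius 7.7, so the center C sits 7.7 in from both sides at C = (-46.30, 11.50). That places the tangent points at Q = (-54.00, 11.50) on WQ and U = (-46.30, 19.20) on UJ. Then |DQ| = |Q − D| = 55.21.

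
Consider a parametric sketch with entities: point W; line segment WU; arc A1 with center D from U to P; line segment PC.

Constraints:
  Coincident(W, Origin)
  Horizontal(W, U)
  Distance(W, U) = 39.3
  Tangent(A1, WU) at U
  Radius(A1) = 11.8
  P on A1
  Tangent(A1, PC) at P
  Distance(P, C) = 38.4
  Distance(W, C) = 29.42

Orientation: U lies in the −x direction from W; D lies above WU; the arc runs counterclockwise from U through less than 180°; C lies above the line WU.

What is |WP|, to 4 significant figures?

31.44

Checks: W = (0.00, 0.00) ✓; |DP| = 11.80 ✓; ∠(DP, PC) = 90.00° ✓; |PC| = 38.40 ✓; |WC| = 29.42 ✓.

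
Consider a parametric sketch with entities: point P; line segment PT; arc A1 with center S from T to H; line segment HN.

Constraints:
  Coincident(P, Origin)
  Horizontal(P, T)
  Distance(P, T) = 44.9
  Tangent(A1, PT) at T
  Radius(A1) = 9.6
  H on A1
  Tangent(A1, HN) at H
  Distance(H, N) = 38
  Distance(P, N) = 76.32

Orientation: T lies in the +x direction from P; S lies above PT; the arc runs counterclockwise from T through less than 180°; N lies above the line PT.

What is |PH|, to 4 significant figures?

54.87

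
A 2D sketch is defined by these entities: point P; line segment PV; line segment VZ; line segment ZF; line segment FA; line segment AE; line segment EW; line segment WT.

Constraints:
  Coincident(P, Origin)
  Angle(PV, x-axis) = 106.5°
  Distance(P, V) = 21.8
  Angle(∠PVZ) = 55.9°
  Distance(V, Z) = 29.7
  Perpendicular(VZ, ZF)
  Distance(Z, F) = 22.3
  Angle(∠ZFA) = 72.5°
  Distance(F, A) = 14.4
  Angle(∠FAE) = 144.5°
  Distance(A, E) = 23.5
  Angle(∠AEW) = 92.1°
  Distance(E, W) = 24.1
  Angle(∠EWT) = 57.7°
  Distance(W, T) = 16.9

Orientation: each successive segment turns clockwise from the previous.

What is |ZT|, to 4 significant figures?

7.215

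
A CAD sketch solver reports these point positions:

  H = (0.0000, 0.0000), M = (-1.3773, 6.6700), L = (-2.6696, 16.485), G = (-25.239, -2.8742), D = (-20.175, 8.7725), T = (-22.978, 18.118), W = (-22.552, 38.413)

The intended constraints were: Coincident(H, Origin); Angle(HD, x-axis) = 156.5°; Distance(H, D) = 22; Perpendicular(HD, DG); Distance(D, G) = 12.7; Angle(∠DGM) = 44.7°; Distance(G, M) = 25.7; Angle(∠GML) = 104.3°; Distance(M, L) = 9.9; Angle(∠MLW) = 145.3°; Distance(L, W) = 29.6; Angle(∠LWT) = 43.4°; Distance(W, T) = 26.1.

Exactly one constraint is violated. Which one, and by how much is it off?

Distance(W, T) = 26.1 — off by 5.80.

H = (0.00, 0.00) ✓; HD at 156.5° ✓; |HD| = 22.00 ✓; ∠(HD, DG) = 90.00° ✓; |DG| = 12.70 ✓; ∠DGM = 44.70° ✓; |GM| = 25.70 ✓; ∠GML = 104.3° ✓; |ML| = 9.900 ✓; ∠MLW = 145.3° ✓; |LW| = 29.60 ✓; ∠LWT = 43.40° ✓; |WT| = 20.30 ✗.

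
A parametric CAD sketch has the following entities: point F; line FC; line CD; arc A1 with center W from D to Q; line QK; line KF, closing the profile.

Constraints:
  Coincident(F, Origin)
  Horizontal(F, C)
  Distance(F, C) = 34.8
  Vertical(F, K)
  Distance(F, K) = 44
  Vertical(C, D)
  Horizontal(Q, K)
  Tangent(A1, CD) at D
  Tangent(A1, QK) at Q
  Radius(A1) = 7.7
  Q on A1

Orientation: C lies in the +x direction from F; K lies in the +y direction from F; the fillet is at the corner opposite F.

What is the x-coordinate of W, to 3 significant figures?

27.1

F and K share the same x with |FK| = 44.0 and K on the +y side, so K = (0.00, 44.0). The virtual corner opposite F is at (34.8, 44.0). A1 meets CD tangentially, so WD is at right angles to CD and the tangent condition forces WQ to be normal to QK, with radius 7.7, so the center W sits 7.7 in from both sides at W = (27.1, 36.3). So W.x = 27.1.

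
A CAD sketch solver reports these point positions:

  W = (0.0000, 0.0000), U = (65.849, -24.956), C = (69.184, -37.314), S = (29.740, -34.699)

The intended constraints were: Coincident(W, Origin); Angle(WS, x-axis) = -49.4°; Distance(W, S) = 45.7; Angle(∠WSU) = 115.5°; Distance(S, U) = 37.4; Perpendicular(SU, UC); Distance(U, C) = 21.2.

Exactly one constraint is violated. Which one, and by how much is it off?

Distance(U, C) = 21.2 — off by 8.40.

W = (0.00, 0.00) ✓; WS at -49.40° ✓; |WS| = 45.70 ✓; ∠WSU = 115.5° ✓; |SU| = 37.40 ✓; ∠(SU, UC) = 90.00° ✓; |UC| = 12.80 ✗.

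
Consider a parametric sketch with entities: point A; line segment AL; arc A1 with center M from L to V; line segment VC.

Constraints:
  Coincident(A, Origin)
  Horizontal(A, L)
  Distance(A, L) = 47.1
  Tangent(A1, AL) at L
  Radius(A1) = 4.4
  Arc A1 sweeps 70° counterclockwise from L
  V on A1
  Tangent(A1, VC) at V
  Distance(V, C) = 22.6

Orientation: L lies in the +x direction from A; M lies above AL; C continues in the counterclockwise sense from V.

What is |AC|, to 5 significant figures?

63.711

A is at the origin; AL is horizontal with |AL| = 47.1 and L on the +x side, so L = (47.100, 0.0000). Tangency of A1 to AL means the radius ML is perpendicular to AL, so M = L + (0, 4.4) = (47.100, 4.4000). On A1, L sits at bearing -90° from M; a 70° counterclockwise sweep puts V at bearing -20°, so V = M + 4.4·(cos -20°, sin -20°) = (51.235, 2.8951). Tangency of A1 to VC means the radius MV is perpendicular to VC, so VC runs along (−sin -20°, cos -20°); with |VC| = 22.6, C = (58.964, 24.132). Then |AC| = |C − A| = 63.711.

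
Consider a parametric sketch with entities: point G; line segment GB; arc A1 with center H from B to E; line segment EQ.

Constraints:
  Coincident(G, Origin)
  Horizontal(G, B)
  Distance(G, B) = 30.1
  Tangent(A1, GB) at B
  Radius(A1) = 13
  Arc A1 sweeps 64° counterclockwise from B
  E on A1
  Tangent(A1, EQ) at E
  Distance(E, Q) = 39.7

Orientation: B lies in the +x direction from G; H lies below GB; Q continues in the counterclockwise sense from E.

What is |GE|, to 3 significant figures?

19.8

G is at the origin; G and B share the same y with |GB| = 30.1 and B on the +x side, so B = (30.1, 0.00). Tangency of A1 to GB means the radius HB is perpendicular to GB, so H = B + (0, -13) = (30.1, -13.0). On A1, B sits at bearing 90° from H; a 64° counterclockwise sweep puts E at bearing 154°, so E = H + 13.0·(cos 154°, sin 154°) = (18.4, -7.30). Then |GE| = |E − G| = 19.8.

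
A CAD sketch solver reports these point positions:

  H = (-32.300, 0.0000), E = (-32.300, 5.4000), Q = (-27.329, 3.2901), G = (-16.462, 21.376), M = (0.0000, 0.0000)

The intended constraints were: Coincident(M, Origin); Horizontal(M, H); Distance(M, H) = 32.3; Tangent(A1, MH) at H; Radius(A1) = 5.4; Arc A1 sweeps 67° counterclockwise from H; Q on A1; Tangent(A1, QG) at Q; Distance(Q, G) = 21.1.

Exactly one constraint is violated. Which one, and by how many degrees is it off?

Tangent(A1, QG) at Q — off by 8.00°.

M = (0.00, 0.00) ✓; M.y = 0.00, H.y = 0.00 ✓; |MH| = 32.30 ✓; ∠(EH, HM) = 90.00° ✓; |EH| = 5.400 ✓; bearing(E→Q) − bearing(E→H) = 67.00° ✓; |EQ| = 5.400 ✓; ∠(EQ, QG) = 98.00° ✗; |QG| = 21.10 ✓.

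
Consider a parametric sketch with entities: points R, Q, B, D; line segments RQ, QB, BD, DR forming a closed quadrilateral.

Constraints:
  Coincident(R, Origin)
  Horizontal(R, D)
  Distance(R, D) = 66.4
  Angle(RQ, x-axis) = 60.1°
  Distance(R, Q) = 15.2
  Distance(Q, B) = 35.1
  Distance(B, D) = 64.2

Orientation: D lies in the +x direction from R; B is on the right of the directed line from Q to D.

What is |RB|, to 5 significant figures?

22.710

R is at the origin; R and D share the same y with |RD| = 66.4 and D in +x, so D = (66.4, 0). RQ runs at 60.1° with |RQ| = 15.2, so Q = (7.5770, 13.177). B is determined by |QB| = 35.1 and |BD| = 64.2 together: it lies at the intersection of circle(Q, 35.1) and circle(D, 64.2). With |QD| = 60.281, the foot of the radical line on QD is 6.1723 from Q and the perpendicular offset is √(35.1² − 6.1723²) = 34.553. Taking the right-of-QD solution: B = (6.0471, -21.890).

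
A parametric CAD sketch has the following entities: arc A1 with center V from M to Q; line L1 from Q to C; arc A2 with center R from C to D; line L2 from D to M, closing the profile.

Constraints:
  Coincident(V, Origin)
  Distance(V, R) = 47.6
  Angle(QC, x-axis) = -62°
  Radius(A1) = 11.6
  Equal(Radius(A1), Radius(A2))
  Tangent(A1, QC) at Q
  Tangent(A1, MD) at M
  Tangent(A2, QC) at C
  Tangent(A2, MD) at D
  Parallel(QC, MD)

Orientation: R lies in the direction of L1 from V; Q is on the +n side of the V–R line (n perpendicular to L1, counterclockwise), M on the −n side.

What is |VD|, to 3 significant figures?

49.0

The slot axis is L1's direction at -62.0°, so u = (cos -62.0°, sin -62.0°) = (0.469, -0.883) and n = (−sin -62.0°, cos -62.0°) = (0.883, 0.469). V is at the origin and R lies 47.6 along u from V, so R = 47.6·u = (22.3, -42.0). Tangency of A1 to both parallel lines with radius 11.6 puts Q and M at V ± 11.6·n: Q = (10.2, 5.45), M = (-10.2, -5.45). Equal radii place C and D the same way about R: C = R + 11.6·n = (32.6, -36.6), D = R − 11.6·n = (12.1, -47.5). Then |VD| = |D − V| = 49.0.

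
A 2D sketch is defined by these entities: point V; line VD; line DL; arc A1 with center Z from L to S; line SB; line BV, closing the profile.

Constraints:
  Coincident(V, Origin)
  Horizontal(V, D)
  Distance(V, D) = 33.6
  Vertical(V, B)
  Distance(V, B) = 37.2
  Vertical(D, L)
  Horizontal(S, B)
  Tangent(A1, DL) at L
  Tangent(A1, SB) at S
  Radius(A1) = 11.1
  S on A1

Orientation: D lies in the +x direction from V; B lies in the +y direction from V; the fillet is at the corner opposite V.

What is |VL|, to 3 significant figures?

42.5

V is at the origin; VD is horizontal with |VD| = 33.6 and D on the +x side, so D = (33.6, 0.00). VB is vertical with |VB| = 37.2 and B on the +y side, so B = (0.00, 37.2). The virtual corner opposite V is at (33.6, 37.2). Tangency of A1 to DL means the radius ZL is perpendicular to DL and A1 meets SB tangentially, so ZS is at right angles to SB, with radius 11.1, so the center Z sits 11.1 in from both sides at Z = (22.5, 26.1). That places the tangent points at L = (33.6, 26.1) on DL and S = (22.5, 37.2) on SB. Then |VL| = |L − V| = 42.5.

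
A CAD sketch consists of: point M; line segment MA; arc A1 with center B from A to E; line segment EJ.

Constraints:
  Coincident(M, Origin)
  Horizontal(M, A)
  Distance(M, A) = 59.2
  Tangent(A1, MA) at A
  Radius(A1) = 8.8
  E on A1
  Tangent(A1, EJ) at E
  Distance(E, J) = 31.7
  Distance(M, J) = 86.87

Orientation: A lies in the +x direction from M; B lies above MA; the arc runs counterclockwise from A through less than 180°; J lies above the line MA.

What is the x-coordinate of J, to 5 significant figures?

79.718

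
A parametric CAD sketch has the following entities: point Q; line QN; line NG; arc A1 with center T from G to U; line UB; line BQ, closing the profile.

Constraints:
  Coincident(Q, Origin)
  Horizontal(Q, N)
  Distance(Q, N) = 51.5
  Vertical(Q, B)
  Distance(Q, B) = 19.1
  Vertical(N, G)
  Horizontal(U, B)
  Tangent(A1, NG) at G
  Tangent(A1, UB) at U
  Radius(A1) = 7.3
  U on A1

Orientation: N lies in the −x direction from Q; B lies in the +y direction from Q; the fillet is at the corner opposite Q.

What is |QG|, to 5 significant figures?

52.835

Q is at the origin; QN is horizontal with |QN| = 51.5 and N on the −x side, so N = (-51.500, 0.0000). Q and B share the same x with |QB| = 19.1 and B on the +y side, so B = (0.0000, 19.100). The virtual corner opposite Q is at (-51.500, 19.100). A1 meets NG tangentially, so TG is at right angles to NG and tangency of A1 to UB means the radius TU is perpendicular to UB, with radius 7.3, so the center T sits 7.3 in from both sides at T = (-44.200, 11.800). That places the tangent points at G = (-51.500, 11.800) on NG and U = (-44.200, 19.100) on UB. Then |QG| = |G − Q| = 52.835.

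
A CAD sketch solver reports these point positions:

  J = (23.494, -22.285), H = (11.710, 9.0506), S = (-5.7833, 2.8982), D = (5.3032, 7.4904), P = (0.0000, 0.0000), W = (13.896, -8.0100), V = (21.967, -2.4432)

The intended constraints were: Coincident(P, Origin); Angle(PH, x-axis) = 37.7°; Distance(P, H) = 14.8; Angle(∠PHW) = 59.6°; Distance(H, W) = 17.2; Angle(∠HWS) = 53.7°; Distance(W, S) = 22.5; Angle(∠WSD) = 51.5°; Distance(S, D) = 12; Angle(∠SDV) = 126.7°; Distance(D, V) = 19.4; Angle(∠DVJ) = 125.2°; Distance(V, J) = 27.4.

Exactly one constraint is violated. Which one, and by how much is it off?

Distance(V, J) = 27.4 — off by 7.50.

P = (0.00, 0.00) ✓; PH at 37.70° ✓; |PH| = 14.80 ✓; ∠PHW = 59.60° ✓; |HW| = 17.20 ✓; ∠HWS = 53.70° ✓; |WS| = 22.50 ✓; ∠WSD = 51.50° ✓; |SD| = 12.00 ✓; ∠SDV = 126.7° ✓; |DV| = 19.40 ✓; ∠DVJ = 125.2° ✓; |VJ| = 19.90 ✗.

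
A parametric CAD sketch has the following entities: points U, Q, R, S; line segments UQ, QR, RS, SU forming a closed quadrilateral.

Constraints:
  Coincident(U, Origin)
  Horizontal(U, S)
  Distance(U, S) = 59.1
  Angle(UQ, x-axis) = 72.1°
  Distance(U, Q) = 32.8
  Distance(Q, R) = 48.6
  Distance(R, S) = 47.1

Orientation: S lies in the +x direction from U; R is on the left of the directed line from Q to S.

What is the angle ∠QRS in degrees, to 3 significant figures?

74.8°

Checks: |QR| = 48.60 ✓; |RS| = 47.10 ✓.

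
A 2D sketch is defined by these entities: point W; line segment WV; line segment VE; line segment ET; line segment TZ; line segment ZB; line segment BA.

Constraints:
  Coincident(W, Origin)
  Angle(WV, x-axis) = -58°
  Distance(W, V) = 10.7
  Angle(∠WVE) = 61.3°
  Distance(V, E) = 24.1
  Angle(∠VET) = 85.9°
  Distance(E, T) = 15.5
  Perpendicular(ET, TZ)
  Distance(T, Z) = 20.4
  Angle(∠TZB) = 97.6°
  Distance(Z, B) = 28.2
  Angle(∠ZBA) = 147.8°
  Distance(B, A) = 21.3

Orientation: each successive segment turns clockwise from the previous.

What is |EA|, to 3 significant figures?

35.3

W is at the origin; WV runs at -58.0° with length 10.7, so V = (5.67, -9.07). ∠WVE = 61.3° gives VE at -177° from the x-axis; with |VE| = 24.1, E = (-18.4, -10.5). ∠VET = 85.9° gives ET at 89.2° from the x-axis; with |ET| = 15.5, T = (-18.2, 5.04). The perpendicularity gives TZ at right angles to ET, so TZ runs at -0.800°; with |TZ| = 20.4, Z = (2.22, 4.75). ∠TZB = 97.6° gives ZB at -83.2° from the x-axis; with |ZB| = 28.2, B = (5.56, -23.2). ∠ZBA = 147.8° gives BA at -115° from the x-axis; with |BA| = 21.3, A = (-3.57, -42.5). Then |EA| = |A − E| = 35.3.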